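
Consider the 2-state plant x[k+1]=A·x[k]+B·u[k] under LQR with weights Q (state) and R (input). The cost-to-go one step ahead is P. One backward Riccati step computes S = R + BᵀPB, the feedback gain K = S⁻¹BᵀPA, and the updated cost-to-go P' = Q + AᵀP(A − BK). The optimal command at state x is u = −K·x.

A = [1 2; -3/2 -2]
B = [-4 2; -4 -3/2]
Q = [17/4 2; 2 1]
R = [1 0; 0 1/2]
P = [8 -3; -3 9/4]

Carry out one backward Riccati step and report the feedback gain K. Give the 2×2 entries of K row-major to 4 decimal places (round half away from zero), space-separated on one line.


BᵀP = [-20.0000 3.0000; 20.5000 -9.3750]
S = R + BᵀPB = [1 0; 0 1/2] + [68.0000 -44.5000; -44.5000 55.0625] = [69.0000 -44.5000; -44.5000 55.5625]
BᵀPA = [-24.5000 -46.0000; 34.5625 59.7500]
K = S⁻¹·BᵀPA = [0.0954 0.0556; 0.6984 1.1199]
A−BK = [-0.0154 -0.0175; -0.0709 -0.0979]
AᵀP(A−BK) = [0.2597 0.4059; 0.4059 0.6439]
P' = Q + AᵀP(A−BK) = [4.5097 2.4059; 2.4059 1.6439]
tr(P') = 6.1535

0.0954 0.0556 0.6984 1.1199


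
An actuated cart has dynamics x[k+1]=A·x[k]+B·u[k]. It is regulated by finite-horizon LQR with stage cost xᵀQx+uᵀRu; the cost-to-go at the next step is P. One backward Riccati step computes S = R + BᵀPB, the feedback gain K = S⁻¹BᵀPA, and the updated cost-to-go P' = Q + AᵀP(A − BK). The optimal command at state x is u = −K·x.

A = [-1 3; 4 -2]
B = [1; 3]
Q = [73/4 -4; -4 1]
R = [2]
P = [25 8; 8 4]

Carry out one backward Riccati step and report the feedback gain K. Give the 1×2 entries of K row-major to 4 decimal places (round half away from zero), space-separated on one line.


BᵀP = [49.0000 20.0000]
S = R + BᵀPB = [2] + [109.0000] = [111.0000]
BᵀPA = [31.0000 107.0000]
K = S⁻¹·BᵀPA = [0.2793 0.9640]
A−BK = [-1.2793 2.0360; 3.1622 -4.8919]
AᵀP(A−BK) = [16.3423 -24.8829; -24.8829 41.8559]
P' = Q + AᵀP(A−BK) = [34.5923 -28.8829; -28.8829 42.8559]
tr(P') = 77.4482

0.2793 0.9640


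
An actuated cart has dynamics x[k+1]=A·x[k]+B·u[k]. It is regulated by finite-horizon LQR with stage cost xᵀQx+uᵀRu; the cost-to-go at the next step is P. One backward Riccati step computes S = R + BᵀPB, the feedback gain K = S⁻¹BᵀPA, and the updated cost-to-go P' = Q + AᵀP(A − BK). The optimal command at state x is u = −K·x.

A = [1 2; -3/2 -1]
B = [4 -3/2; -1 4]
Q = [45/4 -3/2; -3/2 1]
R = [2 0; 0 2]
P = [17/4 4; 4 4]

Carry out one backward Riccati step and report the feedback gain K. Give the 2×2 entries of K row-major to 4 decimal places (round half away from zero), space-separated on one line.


BᵀP = [13.0000 12.0000; 9.6250 10.0000]
S = R + BᵀPB = [2 0; 0 2] + [40.0000 28.5000; 28.5000 25.5625] = [42.0000 28.5000; 28.5000 27.5625]
BᵀPA = [-5.0000 14.0000; -5.3750 9.2500]
K = S⁻¹·BᵀPA = [0.0445 0.3540; -0.2410 -0.0304]
A−BK = [0.4604 0.5385; -0.4913 -0.5244]
AᵀP(A−BK) = [0.1770 0.1064; 0.1064 0.3257]
P' = Q + AᵀP(A−BK) = [11.4270 -1.3936; -1.3936 1.3257]
tr(P') = 12.7527

0.0445 0.3540 -0.2410 -0.0304


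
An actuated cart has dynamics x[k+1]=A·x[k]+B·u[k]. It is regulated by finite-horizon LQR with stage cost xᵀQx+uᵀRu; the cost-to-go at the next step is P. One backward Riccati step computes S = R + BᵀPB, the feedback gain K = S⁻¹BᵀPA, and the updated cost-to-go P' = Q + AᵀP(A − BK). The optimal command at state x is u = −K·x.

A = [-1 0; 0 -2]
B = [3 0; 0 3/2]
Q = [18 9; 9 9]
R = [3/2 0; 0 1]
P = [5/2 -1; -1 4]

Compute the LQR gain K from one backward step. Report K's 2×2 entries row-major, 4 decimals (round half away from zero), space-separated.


-0.3106 0.0273 0.0102 -1.1877

BᵀP = [7.5000 -3.0000; -1.5000 6.0000]
S = R + BᵀPB = [3/2 0; 0 1] + [22.5000 -4.5000; -4.5000 9.0000] = [24.0000 -4.5000; -4.5000 10.0000]
BᵀPA = [-7.5000 6.0000; 1.5000 -12.0000]
K = S⁻¹·BᵀPA = [-0.3106 0.0273; 0.0102 -1.1877]
A−BK = [-0.0683 -0.0819; -0.0154 -0.2184]
AᵀP(A−BK) = [0.1553 -0.0137; -0.0137 1.5836]
P' = Q + AᵀP(A−BK) = [18.1553 8.9863; 8.9863 10.5836]
tr(P') = 28.7389


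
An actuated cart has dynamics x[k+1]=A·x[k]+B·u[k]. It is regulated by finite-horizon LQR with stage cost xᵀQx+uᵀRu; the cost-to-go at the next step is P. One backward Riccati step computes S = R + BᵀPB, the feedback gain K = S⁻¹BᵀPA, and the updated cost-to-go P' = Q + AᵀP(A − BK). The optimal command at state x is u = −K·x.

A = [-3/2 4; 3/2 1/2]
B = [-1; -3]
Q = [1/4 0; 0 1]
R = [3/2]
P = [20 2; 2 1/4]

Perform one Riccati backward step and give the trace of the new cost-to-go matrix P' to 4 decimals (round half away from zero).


BᵀP = [-26.0000 -2.7500]
S = R + BᵀPB = [3/2] + [34.2500] = [35.7500]
BᵀPA = [34.8750 -105.3750]
K = S⁻¹·BᵀPA = [0.9755 -2.9476]
A−BK = [-0.5245 1.0524; 4.4266 -8.3427]
AᵀP(A−BK) = [2.5411 -6.5166; -6.5166 17.4642]
P' = Q + AᵀP(A−BK) = [2.7911 -6.5166; -6.5166 18.4642]
tr(P') = 21.2552

21.2552


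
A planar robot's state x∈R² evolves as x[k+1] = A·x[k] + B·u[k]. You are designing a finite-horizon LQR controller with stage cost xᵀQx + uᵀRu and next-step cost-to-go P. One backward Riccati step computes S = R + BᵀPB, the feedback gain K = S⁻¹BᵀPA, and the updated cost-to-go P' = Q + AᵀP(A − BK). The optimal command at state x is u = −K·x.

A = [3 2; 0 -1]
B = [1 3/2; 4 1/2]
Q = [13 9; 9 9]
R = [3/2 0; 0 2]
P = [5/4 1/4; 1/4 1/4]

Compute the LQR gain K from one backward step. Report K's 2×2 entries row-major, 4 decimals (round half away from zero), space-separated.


0.3820 0.1023 0.8518 0.5887

BᵀP = [2.2500 1.2500; 2.0000 0.5000]
S = R + BᵀPB = [3/2 0; 0 2] + [7.2500 4.0000; 4.0000 3.2500] = [8.7500 4.0000; 4.0000 5.2500]
BᵀPA = [6.7500 3.2500; 6.0000 3.5000]
K = S⁻¹·BᵀPA = [0.3820 0.1023; 0.8518 0.5887]
A−BK = [1.3403 1.0146; -1.9541 -1.7035]
AᵀP(A−BK) = [3.5605 2.5271; 2.5271 1.8570]
P' = Q + AᵀP(A−BK) = [16.5605 11.5271; 11.5271 10.8570]
tr(P') = 27.4175


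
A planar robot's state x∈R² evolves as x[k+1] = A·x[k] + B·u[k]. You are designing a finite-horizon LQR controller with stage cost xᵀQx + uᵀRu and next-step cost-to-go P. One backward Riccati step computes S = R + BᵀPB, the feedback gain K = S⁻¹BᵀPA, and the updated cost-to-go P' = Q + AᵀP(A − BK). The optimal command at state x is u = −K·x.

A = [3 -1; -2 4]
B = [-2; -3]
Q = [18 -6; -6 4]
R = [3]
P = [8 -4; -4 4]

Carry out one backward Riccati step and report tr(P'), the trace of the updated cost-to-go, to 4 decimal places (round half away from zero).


255.0435

BᵀP = [-4.0000 -4.0000]
S = R + BᵀPB = [3] + [20.0000] = [23.0000]
BᵀPA = [-4.0000 -12.0000]
K = S⁻¹·BᵀPA = [-0.1739 -0.5217]
A−BK = [2.6522 -2.0435; -2.5217 2.4348]
AᵀP(A−BK) = [135.3043 -114.0870; -114.0870 97.7391]
P' = Q + AᵀP(A−BK) = [153.3043 -120.0870; -120.0870 101.7391]
tr(P') = 255.0435


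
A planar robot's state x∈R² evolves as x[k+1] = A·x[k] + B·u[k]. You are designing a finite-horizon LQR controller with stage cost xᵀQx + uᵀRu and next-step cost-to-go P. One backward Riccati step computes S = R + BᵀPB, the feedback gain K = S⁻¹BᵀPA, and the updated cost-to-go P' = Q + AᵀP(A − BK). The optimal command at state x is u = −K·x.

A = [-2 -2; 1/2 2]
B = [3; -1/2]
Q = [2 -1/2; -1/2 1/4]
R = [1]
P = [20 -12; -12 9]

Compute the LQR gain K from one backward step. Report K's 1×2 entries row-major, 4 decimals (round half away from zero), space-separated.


-0.6944 -0.9715

BᵀP = [66.0000 -40.5000]
S = R + BᵀPB = [1] + [218.2500] = [219.2500]
BᵀPA = [-152.2500 -213.0000]
K = S⁻¹·BᵀPA = [-0.6944 -0.9715]
A−BK = [0.0832 0.9145; 0.1528 1.5143]
AᵀP(A−BK) = [0.5257 1.0901; 1.0901 5.0718]
P' = Q + AᵀP(A−BK) = [2.5257 0.5901; 0.5901 5.3218]
tr(P') = 7.8475


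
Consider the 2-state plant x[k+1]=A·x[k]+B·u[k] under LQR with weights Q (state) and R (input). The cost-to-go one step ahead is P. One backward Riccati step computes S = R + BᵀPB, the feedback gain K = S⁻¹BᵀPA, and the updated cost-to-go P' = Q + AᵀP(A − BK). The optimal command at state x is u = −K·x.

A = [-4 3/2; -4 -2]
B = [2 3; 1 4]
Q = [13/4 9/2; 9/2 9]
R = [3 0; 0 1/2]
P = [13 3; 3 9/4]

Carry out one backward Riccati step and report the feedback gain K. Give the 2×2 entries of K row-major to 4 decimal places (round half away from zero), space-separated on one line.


BᵀP = [29.0000 8.2500; 51.0000 18.0000]
S = R + BᵀPB = [3 0; 0 1/2] + [66.2500 120.0000; 120.0000 225.0000] = [69.2500 120.0000; 120.0000 225.5000]
BᵀPA = [-149.0000 27.0000; -276.0000 40.5000]
K = S⁻¹·BᵀPA = [-0.3944 1.0104; -1.0141 -0.3581]
A−BK = [-0.1690 0.5535; 0.4507 -1.5781]
AᵀP(A−BK) = [1.3521 -2.2817; -2.2817 7.4717]
P' = Q + AᵀP(A−BK) = [4.6021 2.2183; 2.2183 16.4717]
tr(P') = 21.0738

-0.3944 1.0104 -1.0141 -0.3581


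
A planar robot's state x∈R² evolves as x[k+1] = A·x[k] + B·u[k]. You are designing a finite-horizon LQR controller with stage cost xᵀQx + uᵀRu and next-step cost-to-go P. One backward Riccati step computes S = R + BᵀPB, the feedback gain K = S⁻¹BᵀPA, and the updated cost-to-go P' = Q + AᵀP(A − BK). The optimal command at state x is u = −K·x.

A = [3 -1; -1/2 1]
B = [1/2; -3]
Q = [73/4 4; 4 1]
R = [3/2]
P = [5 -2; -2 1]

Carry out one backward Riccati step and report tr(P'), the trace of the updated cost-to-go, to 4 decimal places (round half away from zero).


29.0915

BᵀP = [8.5000 -4.0000]
S = R + BᵀPB = [3/2] + [16.2500] = [17.7500]
BᵀPA = [27.5000 -12.5000]
K = S⁻¹·BᵀPA = [1.5493 -0.7042]
A−BK = [2.2254 -0.6479; 4.1479 -1.1127]
AᵀP(A−BK) = [8.6444 -3.1338; -3.1338 1.1972]
P' = Q + AᵀP(A−BK) = [26.8944 0.8662; 0.8662 2.1972]
tr(P') = 29.0915


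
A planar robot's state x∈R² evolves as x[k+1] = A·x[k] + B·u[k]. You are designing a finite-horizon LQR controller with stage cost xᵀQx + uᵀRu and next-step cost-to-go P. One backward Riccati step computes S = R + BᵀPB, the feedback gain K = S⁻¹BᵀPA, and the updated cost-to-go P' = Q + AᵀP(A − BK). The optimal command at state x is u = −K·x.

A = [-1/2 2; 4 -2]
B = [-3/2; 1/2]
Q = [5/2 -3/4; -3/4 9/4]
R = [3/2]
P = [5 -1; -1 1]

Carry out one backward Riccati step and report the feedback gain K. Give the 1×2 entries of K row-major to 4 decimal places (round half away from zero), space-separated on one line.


BᵀP = [-8.0000 2.0000]
S = R + BᵀPB = [3/2] + [13.0000] = [14.5000]
BᵀPA = [12.0000 -20.0000]
K = S⁻¹·BᵀPA = [0.8276 -1.3793]
A−BK = [0.7414 -0.0690; 3.5862 -1.3103]
AᵀP(A−BK) = [11.3190 -5.4483; -5.4483 4.4138]
P' = Q + AᵀP(A−BK) = [13.8190 -6.1983; -6.1983 6.6638]
tr(P') = 20.4828

0.8276 -1.3793


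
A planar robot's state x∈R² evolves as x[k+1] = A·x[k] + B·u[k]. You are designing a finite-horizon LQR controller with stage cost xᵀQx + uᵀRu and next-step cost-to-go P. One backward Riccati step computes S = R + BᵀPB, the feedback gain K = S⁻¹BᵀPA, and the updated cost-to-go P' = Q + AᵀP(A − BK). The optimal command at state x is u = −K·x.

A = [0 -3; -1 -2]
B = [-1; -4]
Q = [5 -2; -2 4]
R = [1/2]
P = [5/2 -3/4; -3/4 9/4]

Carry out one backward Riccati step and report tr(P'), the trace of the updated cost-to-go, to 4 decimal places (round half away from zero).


BᵀP = [0.5000 -8.2500]
S = R + BᵀPB = [1/2] + [32.5000] = [33.0000]
BᵀPA = [8.2500 15.0000]
K = S⁻¹·BᵀPA = [0.2500 0.4545]
A−BK = [0.2500 -2.5455; 0.0000 -0.1818]
AᵀP(A−BK) = [0.1875 -1.5000; -1.5000 15.6818]
P' = Q + AᵀP(A−BK) = [5.1875 -3.5000; -3.5000 19.6818]
tr(P') = 24.8693

24.8693


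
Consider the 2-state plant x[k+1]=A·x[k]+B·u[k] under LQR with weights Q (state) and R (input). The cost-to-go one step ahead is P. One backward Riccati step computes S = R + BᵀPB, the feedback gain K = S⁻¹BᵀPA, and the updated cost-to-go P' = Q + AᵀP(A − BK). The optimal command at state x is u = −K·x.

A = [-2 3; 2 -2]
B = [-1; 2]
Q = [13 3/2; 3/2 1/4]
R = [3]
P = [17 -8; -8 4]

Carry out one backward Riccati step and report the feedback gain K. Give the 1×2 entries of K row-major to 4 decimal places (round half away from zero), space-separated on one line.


1.4412 -1.9265

BᵀP = [-33.0000 16.0000]
S = R + BᵀPB = [3] + [65.0000] = [68.0000]
BᵀPA = [98.0000 -131.0000]
K = S⁻¹·BᵀPA = [1.4412 -1.9265]
A−BK = [-0.5588 1.0735; -0.8824 1.8529]
AᵀP(A−BK) = [6.7647 -9.2059; -9.2059 12.6324]
P' = Q + AᵀP(A−BK) = [19.7647 -7.7059; -7.7059 12.8824]
tr(P') = 32.6471


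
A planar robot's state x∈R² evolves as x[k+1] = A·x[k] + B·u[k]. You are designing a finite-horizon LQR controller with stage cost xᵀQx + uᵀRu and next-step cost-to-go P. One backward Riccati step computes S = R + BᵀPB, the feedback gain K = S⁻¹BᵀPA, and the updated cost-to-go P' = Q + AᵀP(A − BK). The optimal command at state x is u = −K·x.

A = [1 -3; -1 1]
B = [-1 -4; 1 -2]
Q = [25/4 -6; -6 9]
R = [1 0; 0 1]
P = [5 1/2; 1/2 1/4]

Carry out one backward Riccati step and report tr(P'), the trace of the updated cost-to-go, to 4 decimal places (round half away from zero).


16.6819

BᵀP = [-4.5000 -0.2500; -21.0000 -2.5000]
S = R + BᵀPB = [1 0; 0 1] + [4.2500 18.5000; 18.5000 89.0000] = [5.2500 18.5000; 18.5000 90.0000]
BᵀPA = [-4.2500 13.2500; -18.5000 60.5000]
K = S⁻¹·BᵀPA = [-0.3090 0.5624; -0.1420 0.5566]
A−BK = [0.1228 -0.2111; -0.9750 1.5509]
AᵀP(A−BK) = [0.3090 -0.5624; -0.5624 1.1228]
P' = Q + AᵀP(A−BK) = [6.5590 -6.5624; -6.5624 10.1228]
tr(P') = 16.6819


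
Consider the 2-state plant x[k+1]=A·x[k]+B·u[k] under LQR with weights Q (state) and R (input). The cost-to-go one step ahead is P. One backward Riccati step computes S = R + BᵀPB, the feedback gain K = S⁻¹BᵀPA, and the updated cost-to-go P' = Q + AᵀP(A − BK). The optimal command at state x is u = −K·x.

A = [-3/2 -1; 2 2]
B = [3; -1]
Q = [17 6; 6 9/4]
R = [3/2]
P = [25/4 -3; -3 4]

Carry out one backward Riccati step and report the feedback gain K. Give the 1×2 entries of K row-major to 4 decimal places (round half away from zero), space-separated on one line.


-0.7351 -0.5987

BᵀP = [21.7500 -13.0000]
S = R + BᵀPB = [3/2] + [78.2500] = [79.7500]
BᵀPA = [-58.6250 -47.7500]
K = S⁻¹·BᵀPA = [-0.7351 -0.5987]
A−BK = [0.7053 0.7962; 1.2649 1.4013]
AᵀP(A−BK) = [4.9667 5.2735; 5.2735 5.6599]
P' = Q + AᵀP(A−BK) = [21.9667 11.2735; 11.2735 7.9099]
tr(P') = 29.8766


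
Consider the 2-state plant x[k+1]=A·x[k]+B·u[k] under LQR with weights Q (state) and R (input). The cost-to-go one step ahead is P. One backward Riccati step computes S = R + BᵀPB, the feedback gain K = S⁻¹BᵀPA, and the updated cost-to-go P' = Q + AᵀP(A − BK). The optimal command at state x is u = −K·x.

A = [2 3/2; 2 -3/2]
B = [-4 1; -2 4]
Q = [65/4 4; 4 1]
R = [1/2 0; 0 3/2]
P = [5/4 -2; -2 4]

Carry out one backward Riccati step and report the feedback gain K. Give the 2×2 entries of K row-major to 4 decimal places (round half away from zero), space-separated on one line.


-0.3826 -0.4717 0.2782 -0.6226

BᵀP = [-1.0000 0.0000; -6.7500 14.0000]
S = R + BᵀPB = [1/2 0; 0 3/2] + [4.0000 -1.0000; -1.0000 49.2500] = [4.5000 -1.0000; -1.0000 50.7500]
BᵀPA = [-2.0000 -1.5000; 14.5000 -31.1250]
K = S⁻¹·BᵀPA = [-0.3826 -0.4717; 0.2782 -0.6226]
A−BK = [0.1913 0.2358; 0.1220 0.0470]
AᵀP(A−BK) = [0.2012 -0.1658; -0.1658 0.7267]
P' = Q + AᵀP(A−BK) = [16.4512 3.8342; 3.8342 1.7267]
tr(P') = 18.1779


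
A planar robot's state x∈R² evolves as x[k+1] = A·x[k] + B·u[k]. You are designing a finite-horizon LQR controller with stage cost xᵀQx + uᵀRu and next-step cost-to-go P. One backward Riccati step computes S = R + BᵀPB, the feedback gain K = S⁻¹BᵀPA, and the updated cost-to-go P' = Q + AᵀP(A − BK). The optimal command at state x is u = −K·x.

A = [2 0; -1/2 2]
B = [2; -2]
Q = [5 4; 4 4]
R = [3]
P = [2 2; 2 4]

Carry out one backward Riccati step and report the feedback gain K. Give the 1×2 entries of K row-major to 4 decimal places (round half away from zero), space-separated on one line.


BᵀP = [0.0000 -4.0000]
S = R + BᵀPB = [3] + [8.0000] = [11.0000]
BᵀPA = [2.0000 -8.0000]
K = S⁻¹·BᵀPA = [0.1818 -0.7273]
A−BK = [1.6364 1.4545; -0.1364 0.5455]
AᵀP(A−BK) = [4.6364 5.4545; 5.4545 10.1818]
P' = Q + AᵀP(A−BK) = [9.6364 9.4545; 9.4545 14.1818]
tr(P') = 23.8182

0.1818 -0.7273


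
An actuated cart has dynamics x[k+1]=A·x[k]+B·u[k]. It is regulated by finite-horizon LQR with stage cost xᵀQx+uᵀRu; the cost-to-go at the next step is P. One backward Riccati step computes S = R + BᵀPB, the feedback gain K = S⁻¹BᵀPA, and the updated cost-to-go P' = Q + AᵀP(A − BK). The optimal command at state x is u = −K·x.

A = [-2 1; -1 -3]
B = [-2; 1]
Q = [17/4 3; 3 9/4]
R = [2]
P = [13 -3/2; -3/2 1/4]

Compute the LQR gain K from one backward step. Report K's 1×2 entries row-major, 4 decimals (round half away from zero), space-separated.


BᵀP = [-27.5000 3.2500]
S = R + BᵀPB = [2] + [58.2500] = [60.2500]
BᵀPA = [51.7500 -37.2500]
K = S⁻¹·BᵀPA = [0.8589 -0.6183]
A−BK = [-0.2822 -0.2365; -1.8589 -2.3817]
AᵀP(A−BK) = [1.8008 -0.7552; -0.7552 1.2199]
P' = Q + AᵀP(A−BK) = [6.0508 2.2448; 2.2448 3.4699]
tr(P') = 9.5207

0.8589 -0.6183


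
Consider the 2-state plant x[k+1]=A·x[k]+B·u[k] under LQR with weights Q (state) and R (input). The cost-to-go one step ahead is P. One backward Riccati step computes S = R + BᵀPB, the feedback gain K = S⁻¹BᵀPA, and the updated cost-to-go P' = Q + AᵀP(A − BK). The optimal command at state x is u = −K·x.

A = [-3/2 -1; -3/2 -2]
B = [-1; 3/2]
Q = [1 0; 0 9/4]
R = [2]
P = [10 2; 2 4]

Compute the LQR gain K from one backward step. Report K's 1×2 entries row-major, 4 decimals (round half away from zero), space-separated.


BᵀP = [-7.0000 4.0000]
S = R + BᵀPB = [2] + [13.0000] = [15.0000]
BᵀPA = [4.5000 -1.0000]
K = S⁻¹·BᵀPA = [0.3000 -0.0667]
A−BK = [-1.2000 -1.0667; -1.9500 -1.9000]
AᵀP(A−BK) = [39.1500 36.3000; 36.3000 33.9333]
P' = Q + AᵀP(A−BK) = [40.1500 36.3000; 36.3000 36.1833]
tr(P') = 76.3333

0.3000 -0.0667


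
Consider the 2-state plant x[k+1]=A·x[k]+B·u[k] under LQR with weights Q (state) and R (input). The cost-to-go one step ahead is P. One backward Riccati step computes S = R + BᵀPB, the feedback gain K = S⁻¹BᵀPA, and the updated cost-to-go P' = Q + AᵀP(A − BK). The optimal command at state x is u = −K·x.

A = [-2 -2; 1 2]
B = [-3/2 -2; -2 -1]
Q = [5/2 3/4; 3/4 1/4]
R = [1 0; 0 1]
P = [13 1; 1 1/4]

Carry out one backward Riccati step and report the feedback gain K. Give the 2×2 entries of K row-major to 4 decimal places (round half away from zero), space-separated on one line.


0.1720 0.0488 0.7687 0.8263

BᵀP = [-21.5000 -2.0000; -27.0000 -2.2500]
S = R + BᵀPB = [1 0; 0 1] + [36.2500 45.0000; 45.0000 56.2500] = [37.2500 45.0000; 45.0000 57.2500]
BᵀPA = [41.0000 39.0000; 51.7500 49.5000]
K = S⁻¹·BᵀPA = [0.1720 0.0488; 0.7687 0.8263]
A−BK = [-0.2045 -0.2743; 2.1127 2.9239]
AᵀP(A−BK) = [1.4160 1.7397; 1.7397 2.1964]
P' = Q + AᵀP(A−BK) = [3.9160 2.4897; 2.4897 2.4464]
tr(P') = 6.3624


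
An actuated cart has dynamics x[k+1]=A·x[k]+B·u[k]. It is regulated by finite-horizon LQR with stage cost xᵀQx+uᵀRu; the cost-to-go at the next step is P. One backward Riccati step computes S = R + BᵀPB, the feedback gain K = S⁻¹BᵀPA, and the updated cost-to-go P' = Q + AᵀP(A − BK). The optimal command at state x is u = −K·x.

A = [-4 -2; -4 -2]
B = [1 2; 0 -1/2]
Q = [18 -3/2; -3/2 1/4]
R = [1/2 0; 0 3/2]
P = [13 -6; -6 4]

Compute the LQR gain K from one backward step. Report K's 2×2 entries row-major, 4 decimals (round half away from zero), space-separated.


BᵀP = [13.0000 -6.0000; 29.0000 -14.0000]
S = R + BᵀPB = [1/2 0; 0 3/2] + [13.0000 29.0000; 29.0000 65.0000] = [13.5000 29.0000; 29.0000 66.5000]
BᵀPA = [-28.0000 -14.0000; -60.0000 -30.0000]
K = S⁻¹·BᵀPA = [-2.1498 -1.0749; 0.0352 0.0176]
A−BK = [-1.9207 -0.9604; -3.9824 -1.9912]
AᵀP(A−BK) = [21.9207 10.9604; 10.9604 5.4802]
P' = Q + AᵀP(A−BK) = [39.9207 9.4604; 9.4604 5.7302]
tr(P') = 45.6509

-2.1498 -1.0749 0.0352 0.0176


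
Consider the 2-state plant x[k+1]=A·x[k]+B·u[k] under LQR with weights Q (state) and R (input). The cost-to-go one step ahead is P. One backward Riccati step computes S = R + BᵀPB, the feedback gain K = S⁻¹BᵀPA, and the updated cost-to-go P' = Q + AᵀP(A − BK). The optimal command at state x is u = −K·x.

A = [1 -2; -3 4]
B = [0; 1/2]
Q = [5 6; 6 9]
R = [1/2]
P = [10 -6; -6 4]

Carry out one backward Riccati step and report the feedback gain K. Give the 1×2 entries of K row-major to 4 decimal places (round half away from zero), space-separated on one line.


BᵀP = [-3.0000 2.0000]
S = R + BᵀPB = [1/2] + [1.0000] = [1.5000]
BᵀPA = [-9.0000 14.0000]
K = S⁻¹·BᵀPA = [-6.0000 9.3333]
A−BK = [1.0000 -2.0000; 0.0000 -0.6667]
AᵀP(A−BK) = [28.0000 -44.0000; -44.0000 69.3333]
P' = Q + AᵀP(A−BK) = [33.0000 -38.0000; -38.0000 78.3333]
tr(P') = 111.3333

-6.0000 9.3333


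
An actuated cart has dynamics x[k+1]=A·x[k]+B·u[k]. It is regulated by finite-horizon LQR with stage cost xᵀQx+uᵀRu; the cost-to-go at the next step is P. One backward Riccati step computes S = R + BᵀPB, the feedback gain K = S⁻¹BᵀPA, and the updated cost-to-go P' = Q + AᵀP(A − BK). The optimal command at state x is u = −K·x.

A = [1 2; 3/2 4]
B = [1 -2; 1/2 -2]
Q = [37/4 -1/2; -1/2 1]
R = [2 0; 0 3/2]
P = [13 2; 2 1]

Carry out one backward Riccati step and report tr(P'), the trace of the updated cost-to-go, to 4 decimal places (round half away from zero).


BᵀP = [14.0000 2.5000; -30.0000 -6.0000]
S = R + BᵀPB = [2 0; 0 3/2] + [15.2500 -33.0000; -33.0000 72.0000] = [17.2500 -33.0000; -33.0000 73.5000]
BᵀPA = [17.7500 38.0000; -39.0000 -84.0000]
K = S⁻¹·BᵀPA = [0.0985 0.1174; -0.4864 -1.0901]
A−BK = [-0.0713 -0.2977; 0.4780 1.7610]
AᵀP(A−BK) = [0.5325 1.4004; 1.4004 3.9665]
P' = Q + AᵀP(A−BK) = [9.7825 0.9004; 0.9004 4.9665]
tr(P') = 14.7490

14.7490


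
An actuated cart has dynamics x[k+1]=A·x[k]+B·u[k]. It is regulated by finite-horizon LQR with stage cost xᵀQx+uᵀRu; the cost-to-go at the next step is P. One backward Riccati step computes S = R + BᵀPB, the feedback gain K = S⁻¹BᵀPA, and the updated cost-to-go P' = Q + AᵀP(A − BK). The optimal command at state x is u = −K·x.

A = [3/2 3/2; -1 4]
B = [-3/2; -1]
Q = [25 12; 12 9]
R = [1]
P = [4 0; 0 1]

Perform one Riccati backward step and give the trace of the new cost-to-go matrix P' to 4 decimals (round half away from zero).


47.8182

BᵀP = [-6.0000 -1.0000]
S = R + BᵀPB = [1] + [10.0000] = [11.0000]
BᵀPA = [-8.0000 -13.0000]
K = S⁻¹·BᵀPA = [-0.7273 -1.1818]
A−BK = [0.4091 -0.2727; -1.7273 2.8182]
AᵀP(A−BK) = [4.1818 -4.4545; -4.4545 9.6364]
P' = Q + AᵀP(A−BK) = [29.1818 7.5455; 7.5455 18.6364]
tr(P') = 47.8182


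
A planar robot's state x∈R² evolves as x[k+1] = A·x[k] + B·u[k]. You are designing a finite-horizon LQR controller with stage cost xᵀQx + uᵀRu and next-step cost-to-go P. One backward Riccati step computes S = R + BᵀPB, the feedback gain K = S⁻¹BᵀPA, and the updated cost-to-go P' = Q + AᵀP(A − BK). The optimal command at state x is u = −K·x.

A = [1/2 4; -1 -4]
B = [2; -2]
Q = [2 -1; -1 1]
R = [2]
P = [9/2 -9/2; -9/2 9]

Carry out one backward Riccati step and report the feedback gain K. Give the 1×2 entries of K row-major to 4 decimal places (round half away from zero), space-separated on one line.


0.3913 1.9565

BᵀP = [18.0000 -27.0000]
S = R + BᵀPB = [2] + [90.0000] = [92.0000]
BᵀPA = [36.0000 180.0000]
K = S⁻¹·BᵀPA = [0.3913 1.9565]
A−BK = [-0.2826 0.0870; -0.2174 -0.0870]
AᵀP(A−BK) = [0.5380 1.5652; 1.5652 7.8261]
P' = Q + AᵀP(A−BK) = [2.5380 0.5652; 0.5652 8.8261]
tr(P') = 11.3641


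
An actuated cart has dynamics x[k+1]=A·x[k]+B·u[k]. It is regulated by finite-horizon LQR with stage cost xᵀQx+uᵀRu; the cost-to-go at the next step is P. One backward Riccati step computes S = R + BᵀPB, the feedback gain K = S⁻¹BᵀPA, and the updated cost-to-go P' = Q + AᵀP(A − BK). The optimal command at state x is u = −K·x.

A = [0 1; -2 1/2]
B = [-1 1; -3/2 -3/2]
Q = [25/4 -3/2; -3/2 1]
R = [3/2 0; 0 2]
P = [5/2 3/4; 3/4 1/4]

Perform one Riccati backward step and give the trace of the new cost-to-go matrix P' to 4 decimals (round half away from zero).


8.1790

BᵀP = [-3.6250 -1.1250; 1.3750 0.3750]
S = R + BᵀPB = [3/2 0; 0 2] + [5.3125 -1.9375; -1.9375 0.8125] = [6.8125 -1.9375; -1.9375 2.8125]
BᵀPA = [2.2500 -4.1875; -0.7500 1.5625]
K = S⁻¹·BᵀPA = [0.3164 -0.5680; -0.0487 0.1643]
A−BK = [0.3651 0.2677; -1.5984 -0.1055]
AᵀP(A−BK) = [0.2515 -0.3489; -0.3489 0.6775]
P' = Q + AᵀP(A−BK) = [6.5015 -1.8489; -1.8489 1.6775]
tr(P') = 8.1790


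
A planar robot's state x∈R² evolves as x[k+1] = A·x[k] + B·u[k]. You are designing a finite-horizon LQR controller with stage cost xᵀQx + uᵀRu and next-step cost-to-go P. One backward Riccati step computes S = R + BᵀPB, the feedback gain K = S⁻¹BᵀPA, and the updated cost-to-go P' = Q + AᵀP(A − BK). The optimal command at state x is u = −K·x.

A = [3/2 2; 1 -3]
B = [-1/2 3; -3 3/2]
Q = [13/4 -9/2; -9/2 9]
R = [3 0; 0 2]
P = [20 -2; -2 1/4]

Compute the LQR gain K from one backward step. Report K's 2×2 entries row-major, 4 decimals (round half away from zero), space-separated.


-0.0313 0.1444 0.4832 0.8055

BᵀP = [-4.0000 0.2500; 57.0000 -5.6250]
S = R + BᵀPB = [3 0; 0 2] + [1.2500 -11.6250; -11.6250 162.5625] = [4.2500 -11.6250; -11.6250 164.5625]
BᵀPA = [-5.7500 -8.7500; 79.8750 130.8750]
K = S⁻¹·BᵀPA = [-0.0313 0.1444; 0.4832 0.8055]
A−BK = [0.0348 -0.3443; 0.1812 -3.7749]
AᵀP(A−BK) = [0.4771 0.7417; 0.7417 2.0948]
P' = Q + AᵀP(A−BK) = [3.7271 -3.7583; -3.7583 11.0948]
tr(P') = 14.8219


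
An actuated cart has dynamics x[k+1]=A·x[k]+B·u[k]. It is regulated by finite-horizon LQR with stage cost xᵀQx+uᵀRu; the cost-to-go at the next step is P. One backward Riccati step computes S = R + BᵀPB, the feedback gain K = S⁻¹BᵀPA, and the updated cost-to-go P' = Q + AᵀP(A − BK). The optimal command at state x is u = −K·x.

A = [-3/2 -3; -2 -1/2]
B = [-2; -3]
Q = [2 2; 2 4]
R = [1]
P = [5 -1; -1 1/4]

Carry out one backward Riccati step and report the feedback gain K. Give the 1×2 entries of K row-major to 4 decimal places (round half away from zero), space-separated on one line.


BᵀP = [-7.0000 1.2500]
S = R + BᵀPB = [1] + [10.2500] = [11.2500]
BᵀPA = [8.0000 20.3750]
K = S⁻¹·BᵀPA = [0.7111 1.8111]
A−BK = [-0.0778 0.6222; 0.1333 4.9333]
AᵀP(A−BK) = [0.5611 1.5111; 1.5111 5.1611]
P' = Q + AᵀP(A−BK) = [2.5611 3.5111; 3.5111 9.1611]
tr(P') = 11.7222

0.7111 1.8111


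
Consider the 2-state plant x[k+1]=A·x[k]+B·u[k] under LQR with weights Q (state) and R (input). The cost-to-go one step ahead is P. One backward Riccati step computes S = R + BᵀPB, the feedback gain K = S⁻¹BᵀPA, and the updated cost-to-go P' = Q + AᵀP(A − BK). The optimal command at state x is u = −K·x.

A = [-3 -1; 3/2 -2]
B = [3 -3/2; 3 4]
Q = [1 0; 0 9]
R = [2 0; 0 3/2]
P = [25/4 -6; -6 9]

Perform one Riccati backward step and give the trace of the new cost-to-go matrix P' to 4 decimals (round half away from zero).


BᵀP = [0.7500 9.0000; -33.3750 45.0000]
S = R + BᵀPB = [2 0; 0 3/2] + [29.2500 34.8750; 34.8750 230.0625] = [31.2500 34.8750; 34.8750 231.5625]
BᵀPA = [11.2500 -18.7500; 167.6250 -56.6250]
K = S⁻¹·BᵀPA = [-0.5383 -0.3932; 0.8050 -0.1853]
A−BK = [-0.1775 -0.0984; -0.1048 -0.0792]
AᵀP(A−BK) = [1.6241 0.2372; 0.2372 0.3842]
P' = Q + AᵀP(A−BK) = [2.6241 0.2372; 0.2372 9.3842]
tr(P') = 12.0083

12.0083


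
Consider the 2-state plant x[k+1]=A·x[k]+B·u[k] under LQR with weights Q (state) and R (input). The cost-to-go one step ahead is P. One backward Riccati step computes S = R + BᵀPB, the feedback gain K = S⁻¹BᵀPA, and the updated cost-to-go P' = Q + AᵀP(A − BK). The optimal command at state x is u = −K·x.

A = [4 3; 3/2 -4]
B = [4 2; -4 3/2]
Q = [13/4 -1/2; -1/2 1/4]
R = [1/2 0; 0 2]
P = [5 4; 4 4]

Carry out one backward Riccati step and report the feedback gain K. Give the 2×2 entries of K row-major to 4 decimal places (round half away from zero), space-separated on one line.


BᵀP = [4.0000 0.0000; 16.0000 14.0000]
S = R + BᵀPB = [1/2 0; 0 2] + [16.0000 8.0000; 8.0000 53.0000] = [16.5000 8.0000; 8.0000 55.0000]
BᵀPA = [16.0000 12.0000; 85.0000 -8.0000]
K = S⁻¹·BᵀPA = [0.2371 0.8583; 1.5110 -0.2703]
A−BK = [0.0296 0.1073; 0.1820 -0.1612]
AᵀP(A−BK) = [4.7742 -0.7576; -0.7576 0.5376]
P' = Q + AᵀP(A−BK) = [8.0242 -1.2576; -1.2576 0.7876]
tr(P') = 8.8118

0.2371 0.8583 1.5110 -0.2703


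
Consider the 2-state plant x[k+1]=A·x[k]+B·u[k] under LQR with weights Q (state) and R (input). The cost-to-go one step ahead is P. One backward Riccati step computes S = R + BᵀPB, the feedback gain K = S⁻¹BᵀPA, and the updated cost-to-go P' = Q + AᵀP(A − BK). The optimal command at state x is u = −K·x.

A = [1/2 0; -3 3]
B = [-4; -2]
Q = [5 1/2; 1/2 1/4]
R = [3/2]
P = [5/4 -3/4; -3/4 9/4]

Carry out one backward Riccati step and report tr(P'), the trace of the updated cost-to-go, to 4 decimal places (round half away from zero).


BᵀP = [-3.5000 -1.5000]
S = R + BᵀPB = [3/2] + [17.0000] = [18.5000]
BᵀPA = [2.7500 -4.5000]
K = S⁻¹·BᵀPA = [0.1486 -0.2432]
A−BK = [1.0946 -0.9730; -2.7027 2.5135]
AᵀP(A−BK) = [22.4037 -20.7061; -20.7061 19.1554]
P' = Q + AᵀP(A−BK) = [27.4037 -20.2061; -20.2061 19.4054]
tr(P') = 46.8091

46.8091


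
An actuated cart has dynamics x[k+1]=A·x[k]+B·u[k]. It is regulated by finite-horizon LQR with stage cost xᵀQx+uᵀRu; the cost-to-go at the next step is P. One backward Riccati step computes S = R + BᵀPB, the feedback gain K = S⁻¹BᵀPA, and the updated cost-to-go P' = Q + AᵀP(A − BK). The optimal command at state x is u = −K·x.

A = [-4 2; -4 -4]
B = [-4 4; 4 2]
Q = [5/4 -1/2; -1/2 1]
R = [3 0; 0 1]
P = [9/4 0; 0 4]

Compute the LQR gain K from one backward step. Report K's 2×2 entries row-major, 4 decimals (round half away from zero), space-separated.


BᵀP = [-9.0000 16.0000; 9.0000 8.0000]
S = R + BᵀPB = [3 0; 0 1] + [100.0000 -4.0000; -4.0000 52.0000] = [103.0000 -4.0000; -4.0000 53.0000]
BᵀPA = [-28.0000 -82.0000; -68.0000 -14.0000]
K = S⁻¹·BᵀPA = [-0.3226 -0.8087; -1.3074 -0.3252]
A−BK = [-0.0610 0.0658; -0.0948 -0.1146]
AᵀP(A−BK) = [2.0658 1.2423; 1.2423 2.1303]
P' = Q + AᵀP(A−BK) = [3.3158 0.7423; 0.7423 3.1303]
tr(P') = 6.4460

-0.3226 -0.8087 -1.3074 -0.3252


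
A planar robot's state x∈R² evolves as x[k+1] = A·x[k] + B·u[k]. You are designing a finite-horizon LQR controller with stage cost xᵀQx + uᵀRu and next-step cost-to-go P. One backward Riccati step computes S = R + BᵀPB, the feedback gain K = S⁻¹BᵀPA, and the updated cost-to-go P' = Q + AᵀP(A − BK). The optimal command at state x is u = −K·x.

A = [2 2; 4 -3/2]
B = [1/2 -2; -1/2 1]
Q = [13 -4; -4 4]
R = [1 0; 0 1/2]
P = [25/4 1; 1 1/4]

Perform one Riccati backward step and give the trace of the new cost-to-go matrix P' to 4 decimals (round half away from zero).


21.0815

BᵀP = [2.6250 0.3750; -11.5000 -1.7500]
S = R + BᵀPB = [1 0; 0 1/2] + [1.1250 -4.8750; -4.8750 21.2500] = [2.1250 -4.8750; -4.8750 21.7500]
BᵀPA = [6.7500 4.6875; -30.0000 -20.3750]
K = S⁻¹·BᵀPA = [0.0251 0.1169; -1.3737 -0.9106]
A−BK = [-0.7599 0.1204; 5.3862 -0.5310]
AᵀP(A−BK) = [3.6200 0.3935; 0.3935 0.4615]
P' = Q + AᵀP(A−BK) = [16.6200 -3.6065; -3.6065 4.4615]
tr(P') = 21.0815


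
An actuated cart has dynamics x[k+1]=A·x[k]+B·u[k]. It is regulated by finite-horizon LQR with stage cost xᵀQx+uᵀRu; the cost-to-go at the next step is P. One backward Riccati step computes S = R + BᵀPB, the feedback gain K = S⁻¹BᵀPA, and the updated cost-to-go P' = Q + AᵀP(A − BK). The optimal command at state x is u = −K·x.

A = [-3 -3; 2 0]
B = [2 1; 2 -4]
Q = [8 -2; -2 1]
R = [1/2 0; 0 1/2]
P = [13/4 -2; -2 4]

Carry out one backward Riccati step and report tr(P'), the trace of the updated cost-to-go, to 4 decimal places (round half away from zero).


10.8290

BᵀP = [2.5000 4.0000; 11.2500 -18.0000]
S = R + BᵀPB = [1/2 0; 0 1/2] + [13.0000 -13.5000; -13.5000 83.2500] = [13.5000 -13.5000; -13.5000 83.7500]
BᵀPA = [0.5000 -7.5000; -69.7500 -33.7500]
K = S⁻¹·BᵀPA = [-0.9487 -1.1427; -0.9858 -0.5872]
A−BK = [-0.1168 -0.1273; -0.0456 -0.0633]
AᵀP(A−BK) = [0.9672 0.8650; 0.8650 0.8618]
P' = Q + AᵀP(A−BK) = [8.9672 -1.1350; -1.1350 1.8618]
tr(P') = 10.8290


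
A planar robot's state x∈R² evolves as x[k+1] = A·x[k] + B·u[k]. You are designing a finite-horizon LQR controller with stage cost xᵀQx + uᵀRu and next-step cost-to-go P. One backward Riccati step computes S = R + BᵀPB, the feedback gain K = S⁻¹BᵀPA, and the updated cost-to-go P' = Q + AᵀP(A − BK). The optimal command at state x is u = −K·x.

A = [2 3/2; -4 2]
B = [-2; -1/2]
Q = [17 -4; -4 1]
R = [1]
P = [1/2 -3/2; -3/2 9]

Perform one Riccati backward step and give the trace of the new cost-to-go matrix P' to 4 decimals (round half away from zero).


BᵀP = [-0.2500 -1.5000]
S = R + BᵀPB = [1] + [1.2500] = [2.2500]
BᵀPA = [5.5000 -3.3750]
K = S⁻¹·BᵀPA = [2.4444 -1.5000]
A−BK = [6.8889 -1.5000; -2.7778 1.2500]
AᵀP(A−BK) = [156.5556 -59.2500; -59.2500 23.0625]
P' = Q + AᵀP(A−BK) = [173.5556 -63.2500; -63.2500 24.0625]
tr(P') = 197.6181

197.6181


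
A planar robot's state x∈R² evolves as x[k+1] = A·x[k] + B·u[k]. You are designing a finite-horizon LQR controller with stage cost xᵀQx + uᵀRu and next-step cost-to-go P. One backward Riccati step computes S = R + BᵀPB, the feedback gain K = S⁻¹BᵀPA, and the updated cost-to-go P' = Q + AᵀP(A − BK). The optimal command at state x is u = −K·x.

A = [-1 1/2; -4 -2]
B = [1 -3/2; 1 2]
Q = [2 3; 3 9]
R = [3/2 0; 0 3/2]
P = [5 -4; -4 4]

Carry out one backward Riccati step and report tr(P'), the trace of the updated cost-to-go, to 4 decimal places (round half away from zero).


15.9339

BᵀP = [1.0000 0.0000; -15.5000 14.0000]
S = R + BᵀPB = [3/2 0; 0 3/2] + [1.0000 -1.5000; -1.5000 51.2500] = [2.5000 -1.5000; -1.5000 52.7500]
BᵀPA = [-1.0000 0.5000; -40.5000 -35.7500]
K = S⁻¹·BᵀPA = [-0.8756 -0.2102; -0.7927 -0.6837]
A−BK = [-1.3134 -0.3153; -1.5391 -0.4224]
AᵀP(A−BK) = [4.0212 1.5998; 1.5998 0.9127]
P' = Q + AᵀP(A−BK) = [6.0212 4.5998; 4.5998 9.9127]
tr(P') = 15.9339


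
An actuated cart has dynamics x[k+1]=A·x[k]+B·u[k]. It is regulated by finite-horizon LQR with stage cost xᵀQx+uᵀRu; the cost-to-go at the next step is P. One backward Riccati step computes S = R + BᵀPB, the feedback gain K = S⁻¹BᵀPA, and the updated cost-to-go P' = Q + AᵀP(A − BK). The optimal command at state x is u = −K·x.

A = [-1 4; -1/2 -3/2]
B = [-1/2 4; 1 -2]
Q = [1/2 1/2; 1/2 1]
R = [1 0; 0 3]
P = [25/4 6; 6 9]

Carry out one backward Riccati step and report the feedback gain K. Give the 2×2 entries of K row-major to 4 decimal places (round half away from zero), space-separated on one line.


-1.0908 0.5399 -0.3848 1.0063

BᵀP = [2.8750 6.0000; 13.0000 6.0000]
S = R + BᵀPB = [1 0; 0 3] + [4.5625 -0.5000; -0.5000 40.0000] = [5.5625 -0.5000; -0.5000 43.0000]
BᵀPA = [-5.8750 2.5000; -16.0000 43.0000]
K = S⁻¹·BᵀPA = [-1.0908 0.5399; -0.3848 1.0063]
A−BK = [-0.0063 0.2448; -0.1788 -0.0273]
AᵀP(A−BK) = [1.9353 -1.9777; -1.9777 3.6303]
P' = Q + AᵀP(A−BK) = [2.4353 -1.4777; -1.4777 4.6303]
tr(P') = 7.0657


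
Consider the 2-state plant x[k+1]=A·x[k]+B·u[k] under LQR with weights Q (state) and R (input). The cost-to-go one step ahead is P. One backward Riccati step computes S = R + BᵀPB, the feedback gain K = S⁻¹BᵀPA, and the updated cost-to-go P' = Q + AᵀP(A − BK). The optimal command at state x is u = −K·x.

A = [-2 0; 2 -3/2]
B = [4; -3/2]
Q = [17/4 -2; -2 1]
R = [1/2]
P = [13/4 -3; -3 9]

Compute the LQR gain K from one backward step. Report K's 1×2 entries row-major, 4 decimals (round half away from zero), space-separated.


BᵀP = [17.5000 -25.5000]
S = R + BᵀPB = [1/2] + [108.2500] = [108.7500]
BᵀPA = [-86.0000 38.2500]
K = S⁻¹·BᵀPA = [-0.7908 0.3517]
A−BK = [1.1632 -1.4069; 0.8138 -0.9724]
AᵀP(A−BK) = [4.9908 -5.7517; -5.7517 6.7966]
P' = Q + AᵀP(A−BK) = [9.2408 -7.7517; -7.7517 7.7966]
tr(P') = 17.0374

-0.7908 0.3517


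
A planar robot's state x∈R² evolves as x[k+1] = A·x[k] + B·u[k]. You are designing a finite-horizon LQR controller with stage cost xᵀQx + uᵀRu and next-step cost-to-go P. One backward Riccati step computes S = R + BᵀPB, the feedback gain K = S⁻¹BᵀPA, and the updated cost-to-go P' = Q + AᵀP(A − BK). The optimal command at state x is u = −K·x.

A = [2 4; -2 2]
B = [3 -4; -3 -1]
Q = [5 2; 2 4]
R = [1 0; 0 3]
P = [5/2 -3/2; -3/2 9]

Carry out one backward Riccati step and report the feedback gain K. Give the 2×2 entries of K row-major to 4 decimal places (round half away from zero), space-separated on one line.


BᵀP = [12.0000 -31.5000; -8.5000 -3.0000]
S = R + BᵀPB = [1 0; 0 3] + [130.5000 -16.5000; -16.5000 37.0000] = [131.5000 -16.5000; -16.5000 40.0000]
BᵀPA = [87.0000 -15.0000; -11.0000 -40.0000]
K = S⁻¹·BᵀPA = [0.6613 -0.2526; -0.0022 -1.1042]
A−BK = [0.0072 0.3410; -0.0182 0.1379]
AᵀP(A−BK) = [0.4409 -0.1684; -0.1684 4.0425]
P' = Q + AᵀP(A−BK) = [5.4409 1.8316; 1.8316 8.0425]
tr(P') = 13.4834

0.6613 -0.2526 -0.0022 -1.1042


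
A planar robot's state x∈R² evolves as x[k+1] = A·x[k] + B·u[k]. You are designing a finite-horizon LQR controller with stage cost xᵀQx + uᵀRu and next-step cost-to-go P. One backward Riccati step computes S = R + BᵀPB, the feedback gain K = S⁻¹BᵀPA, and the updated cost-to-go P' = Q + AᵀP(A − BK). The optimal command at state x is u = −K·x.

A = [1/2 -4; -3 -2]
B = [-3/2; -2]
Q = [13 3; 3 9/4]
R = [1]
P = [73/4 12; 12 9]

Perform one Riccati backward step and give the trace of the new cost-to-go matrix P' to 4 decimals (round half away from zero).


BᵀP = [-51.3750 -36.0000]
S = R + BᵀPB = [1] + [149.0625] = [150.0625]
BᵀPA = [82.3125 277.5000]
K = S⁻¹·BᵀPA = [0.5485 1.8492]
A−BK = [1.3228 -1.2262; -1.9030 1.6985]
AᵀP(A−BK) = [4.4123 -2.7147; -2.7147 6.8388]
P' = Q + AᵀP(A−BK) = [17.4123 0.2853; 0.2853 9.0888]
tr(P') = 26.5011

26.5011


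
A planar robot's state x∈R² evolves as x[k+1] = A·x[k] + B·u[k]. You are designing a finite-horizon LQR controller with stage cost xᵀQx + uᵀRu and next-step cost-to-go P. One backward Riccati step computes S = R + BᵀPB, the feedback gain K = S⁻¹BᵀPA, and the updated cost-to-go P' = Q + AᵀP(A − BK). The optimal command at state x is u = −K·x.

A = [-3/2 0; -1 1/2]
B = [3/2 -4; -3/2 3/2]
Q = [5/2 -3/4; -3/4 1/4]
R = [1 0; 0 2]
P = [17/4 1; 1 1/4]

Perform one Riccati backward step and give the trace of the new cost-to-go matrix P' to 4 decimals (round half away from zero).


3.1782

BᵀP = [4.8750 1.1250; -15.5000 -3.6250]
S = R + BᵀPB = [1 0; 0 2] + [5.6250 -17.8125; -17.8125 56.5625] = [6.6250 -17.8125; -17.8125 58.5625]
BᵀPA = [-8.4375 0.5625; 26.8750 -1.8125]
K = S⁻¹·BᵀPA = [-0.2180 0.0093; 0.3926 -0.0281]
A−BK = [0.3974 -0.1264; -1.9159 0.5561]
AᵀP(A−BK) = [0.4219 -0.0408; -0.0408 0.0063]
P' = Q + AᵀP(A−BK) = [2.9219 -0.7908; -0.7908 0.2563]
tr(P') = 3.1782


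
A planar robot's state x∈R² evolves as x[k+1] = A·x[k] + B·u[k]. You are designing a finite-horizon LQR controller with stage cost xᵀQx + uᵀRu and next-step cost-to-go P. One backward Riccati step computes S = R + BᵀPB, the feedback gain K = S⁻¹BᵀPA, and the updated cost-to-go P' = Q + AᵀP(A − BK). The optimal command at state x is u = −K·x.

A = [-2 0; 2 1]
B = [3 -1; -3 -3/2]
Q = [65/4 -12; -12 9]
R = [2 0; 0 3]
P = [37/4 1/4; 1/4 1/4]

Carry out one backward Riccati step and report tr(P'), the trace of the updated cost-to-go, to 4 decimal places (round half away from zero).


BᵀP = [27.0000 0.0000; -9.6250 -0.6250]
S = R + BᵀPB = [2 0; 0 3] + [81.0000 -27.0000; -27.0000 10.5625] = [83.0000 -27.0000; -27.0000 13.5625]
BᵀPA = [-54.0000 0.0000; 18.0000 -0.6250]
K = S⁻¹·BᵀPA = [-0.6211 -0.0425; 0.0908 -0.1308]
A−BK = [-0.0460 -0.0032; 0.2729 0.6762]
AᵀP(A−BK) = [0.8281 0.0567; 0.0567 0.1683]
P' = Q + AᵀP(A−BK) = [17.0781 -11.9433; -11.9433 9.1683]
tr(P') = 26.2464

26.2464
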